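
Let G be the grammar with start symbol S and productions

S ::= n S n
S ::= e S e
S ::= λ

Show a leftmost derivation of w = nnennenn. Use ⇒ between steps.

S ⇒ nSn   [S ::= n S n]
nSn ⇒ nnSnn   [S ::= n S n]
nnSnn ⇒ nneSenn   [S ::= e S e]
nneSenn ⇒ nnenSnenn   [S ::= n S n]
nnenSnenn ⇒ nnennenn   [S ::= λ]

S⇒nSn⇒nnSnn⇒nneSenn⇒nnenSnenn⇒nnennenn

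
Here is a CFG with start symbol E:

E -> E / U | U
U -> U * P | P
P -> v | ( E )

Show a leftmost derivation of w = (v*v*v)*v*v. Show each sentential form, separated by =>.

E => U => U*P => U*P*P => P*P*P => (E)*P*P => (U)*P*P => (U*P)*P*P => (U*P*P)*P*P => (P*P*P)*P*P => (v*P*P)*P*P => (v*v*P)*P*P => (v*v*v)*P*P => (v*v*v)*v*P => (v*v*v)*v*v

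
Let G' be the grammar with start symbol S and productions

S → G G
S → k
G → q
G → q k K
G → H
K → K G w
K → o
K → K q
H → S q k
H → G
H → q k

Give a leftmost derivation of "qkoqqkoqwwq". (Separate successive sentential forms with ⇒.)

S ⇒ GG   [S → G G]
GG ⇒ qkKG   [G → q k K]
qkKG ⇒ qkKGwG   [K → K G w]
qkKGwG ⇒ qkKqGwG   [K → K q]
qkKqGwG ⇒ qkoqGwG   [K → o]
qkoqGwG ⇒ qkoqqkKwG   [G → q k K]
qkoqqkKwG ⇒ qkoqqkKGwwG   [K → K G w]
qkoqqkKGwwG ⇒ qkoqqkoGwwG   [K → o]
qkoqqkoGwwG ⇒ qkoqqkoqwwG   [G → q]
qkoqqkoqwwG ⇒ qkoqqkoqwwq   [G → q]

S ⇒ GG ⇒ qkKG ⇒ qkKGwG ⇒ qkKqGwG ⇒ qkoqGwG ⇒ qkoqqkKwG ⇒ qkoqqkKGwwG ⇒ qkoqqkoGwwG ⇒ qkoqqkoqwwG ⇒ qkoqqkoqwwq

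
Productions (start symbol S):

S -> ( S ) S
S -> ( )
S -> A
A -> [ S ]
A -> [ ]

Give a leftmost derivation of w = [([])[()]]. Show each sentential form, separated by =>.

S => A   [S -> A]
A => [S]   [A -> [ S ]]
[S] => [(S)S]   [S -> ( S ) S]
[(S)S] => [(A)S]   [S -> A]
[(A)S] => [([])S]   [A -> [ ]]
[([])S] => [([])A]   [S -> A]
[([])A] => [([])[S]]   [A -> [ S ]]
[([])[S]] => [([])[()]]   [S -> ( )]

S=>A=>[S]=>[(S)S]=>[(A)S]=>[([])S]=>[([])A]=>[([])[S]]=>[([])[()]]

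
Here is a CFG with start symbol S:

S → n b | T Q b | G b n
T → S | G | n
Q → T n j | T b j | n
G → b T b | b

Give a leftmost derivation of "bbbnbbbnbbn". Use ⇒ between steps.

S ⇒ Gbn   [S → G b n]
Gbn ⇒ bTbbn   [G → b T b]
bTbbn ⇒ bSbbn   [T → S]
bSbbn ⇒ bGbnbbn   [S → G b n]
bGbnbbn ⇒ bbTbbnbbn   [G → b T b]
bbTbbnbbn ⇒ bbGbbnbbn   [T → G]
bbGbbnbbn ⇒ bbbTbbbnbbn   [G → b T b]
bbbTbbbnbbn ⇒ bbbnbbbnbbn   [T → n]

S ⇒ Gbn ⇒ bTbbn ⇒ bSbbn ⇒ bGbnbbn ⇒ bbTbbnbbn ⇒ bbGbbnbbn ⇒ bbbTbbbnbbn ⇒ bbbnbbbnbbn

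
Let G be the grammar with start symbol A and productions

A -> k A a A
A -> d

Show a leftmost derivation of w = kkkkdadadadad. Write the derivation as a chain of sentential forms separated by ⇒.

A⇒kAaA⇒kkAaAaA⇒kkkAaAaAaA⇒kkkkAaAaAaAaA⇒kkkkdaAaAaAaA⇒kkkkdadaAaAaA⇒kkkkdadadaAaA⇒kkkkdadadadaA⇒kkkkdadadadad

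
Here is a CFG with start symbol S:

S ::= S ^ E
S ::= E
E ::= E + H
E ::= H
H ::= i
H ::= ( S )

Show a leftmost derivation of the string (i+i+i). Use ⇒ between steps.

S ⇒ E ⇒ H ⇒ (S) ⇒ (E) ⇒ (E+H) ⇒ (E+H+H) ⇒ (H+H+H) ⇒ (i+H+H) ⇒ (i+i+H) ⇒ (i+i+i)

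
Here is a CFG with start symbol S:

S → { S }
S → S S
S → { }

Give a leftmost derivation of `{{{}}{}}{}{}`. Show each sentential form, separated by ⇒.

S ⇒ SS ⇒ SSS ⇒ {S}SS ⇒ {SS}SS ⇒ {{S}S}SS ⇒ {{{}}S}SS ⇒ {{{}}{}}SS ⇒ {{{}}{}}{}S ⇒ {{{}}{}}{}{}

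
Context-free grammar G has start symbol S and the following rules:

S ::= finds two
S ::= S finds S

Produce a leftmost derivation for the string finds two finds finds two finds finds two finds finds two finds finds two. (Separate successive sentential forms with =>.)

S => S finds S   [S ::= S finds S]
S finds S => S finds S finds S   [S ::= S finds S]
S finds S finds S => finds two finds S finds S   [S ::= finds two]
finds two finds S finds S => finds two finds S finds S finds S   [S ::= S finds S]
finds two finds S finds S finds S => finds two finds S finds S finds S finds S   [S ::= S finds S]
finds two finds S finds S finds S finds S => finds two finds finds two finds S finds S finds S   [S ::= finds two]
finds two finds finds two finds S finds S finds S => finds two finds finds two finds finds two finds S finds S   [S ::= finds two]
finds two finds finds two finds finds two finds S finds S => finds two finds finds two finds finds two finds finds two finds S   [S ::= finds two]
finds two finds finds two finds finds two finds finds two finds S => finds two finds finds two finds finds two finds finds two finds finds two   [S ::= finds two]

S => S finds S => S finds S finds S => finds two finds S finds S => finds two finds S finds S finds S => finds two finds S finds S finds S finds S => finds two finds finds two finds S finds S finds S => finds two finds finds two finds finds two finds S finds S => finds two finds finds two finds finds two finds finds two finds S => finds two finds finds two finds finds two finds finds two finds finds two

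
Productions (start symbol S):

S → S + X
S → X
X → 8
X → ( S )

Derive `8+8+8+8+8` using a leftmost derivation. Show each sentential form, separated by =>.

S=>S+X=>S+X+X=>S+X+X+X=>S+X+X+X+X=>X+X+X+X+X=>8+X+X+X+X=>8+8+X+X+X=>8+8+8+X+X=>8+8+8+8+X=>8+8+8+8+8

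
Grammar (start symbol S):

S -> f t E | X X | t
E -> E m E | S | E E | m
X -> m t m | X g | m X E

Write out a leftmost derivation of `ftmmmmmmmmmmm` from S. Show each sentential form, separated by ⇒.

S ⇒ ftE ⇒ ftEE ⇒ ftEmEE ⇒ ftEmEmEE ⇒ ftEmEmEmEE ⇒ ftEmEmEmEmEE ⇒ ftEEmEmEmEmEE ⇒ ftmEmEmEmEmEE ⇒ ftmmmEmEmEmEE ⇒ ftmmmmmEmEmEE ⇒ ftmmmmmmmEmEE ⇒ ftmmmmmmmmmEE ⇒ ftmmmmmmmmmmE ⇒ ftmmmmmmmmmmm

S ⇒ ftE   [S -> f t E]
ftE ⇒ ftEE   [E -> E E]
ftEE ⇒ ftEmEE   [E -> E m E]
ftEmEE ⇒ ftEmEmEE   [E -> E m E]
ftEmEmEE ⇒ ftEmEmEmEE   [E -> E m E]
ftEmEmEmEE ⇒ ftEmEmEmEmEE   [E -> E m E]
ftEmEmEmEmEE ⇒ ftEEmEmEmEmEE   [E -> E E]
ftEEmEmEmEmEE ⇒ ftmEmEmEmEmEE   [E -> m]
ftmEmEmEmEmEE ⇒ ftmmmEmEmEmEE   [E -> m]
ftmmmEmEmEmEE ⇒ ftmmmmmEmEmEE   [E -> m]
ftmmmmmEmEmEE ⇒ ftmmmmmmmEmEE   [E -> m]
ftmmmmmmmEmEE ⇒ ftmmmmmmmmmEE   [E -> m]
ftmmmmmmmmmEE ⇒ ftmmmmmmmmmmE   [E -> m]
ftmmmmmmmmmmE ⇒ ftmmmmmmmmmmm   [E -> m]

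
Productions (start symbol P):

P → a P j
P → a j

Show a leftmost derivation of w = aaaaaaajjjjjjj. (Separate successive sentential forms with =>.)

P=>aPj=>aaPjj=>aaaPjjj=>aaaaPjjjj=>aaaaaPjjjjj=>aaaaaaPjjjjjj=>aaaaaaajjjjjjj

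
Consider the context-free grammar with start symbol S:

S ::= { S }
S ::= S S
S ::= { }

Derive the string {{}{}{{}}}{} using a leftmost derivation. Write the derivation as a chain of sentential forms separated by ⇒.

S ⇒ SS   [S ::= S S]
SS ⇒ {S}S   [S ::= { S }]
{S}S ⇒ {SS}S   [S ::= S S]
{SS}S ⇒ {{}S}S   [S ::= { }]
{{}S}S ⇒ {{}SS}S   [S ::= S S]
{{}SS}S ⇒ {{}{}S}S   [S ::= { }]
{{}{}S}S ⇒ {{}{}{S}}S   [S ::= { S }]
{{}{}{S}}S ⇒ {{}{}{{}}}S   [S ::= { }]
{{}{}{{}}}S ⇒ {{}{}{{}}}{}   [S ::= { }]

S ⇒ SS ⇒ {S}S ⇒ {SS}S ⇒ {{}S}S ⇒ {{}SS}S ⇒ {{}{}S}S ⇒ {{}{}{S}}S ⇒ {{}{}{{}}}S ⇒ {{}{}{{}}}{}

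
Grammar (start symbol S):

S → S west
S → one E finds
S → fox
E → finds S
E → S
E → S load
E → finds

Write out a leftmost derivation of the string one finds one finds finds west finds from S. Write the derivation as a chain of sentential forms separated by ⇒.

S ⇒ one E finds ⇒ one finds S finds ⇒ one finds S west finds ⇒ one finds one E finds west finds ⇒ one finds one finds finds west finds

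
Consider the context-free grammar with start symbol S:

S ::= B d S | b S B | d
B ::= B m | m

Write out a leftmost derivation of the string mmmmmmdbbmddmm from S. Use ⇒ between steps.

S ⇒ BdS ⇒ BmdS ⇒ BmmdS ⇒ BmmmdS ⇒ BmmmmdS ⇒ BmmmmmdS ⇒ mmmmmmdS ⇒ mmmmmmdbSB ⇒ mmmmmmdbbSBB ⇒ mmmmmmdbbBdSBB ⇒ mmmmmmdbbmdSBB ⇒ mmmmmmdbbmddBB ⇒ mmmmmmdbbmddmB ⇒ mmmmmmdbbmddmm

S ⇒ BdS   [S ::= B d S]
BdS ⇒ BmdS   [B ::= B m]
BmdS ⇒ BmmdS   [B ::= B m]
BmmdS ⇒ BmmmdS   [B ::= B m]
BmmmdS ⇒ BmmmmdS   [B ::= B m]
BmmmmdS ⇒ BmmmmmdS   [B ::= B m]
BmmmmmdS ⇒ mmmmmmdS   [B ::= m]
mmmmmmdS ⇒ mmmmmmdbSB   [S ::= b S B]
mmmmmmdbSB ⇒ mmmmmmdbbSBB   [S ::= b S B]
mmmmmmdbbSBB ⇒ mmmmmmdbbBdSBB   [S ::= B d S]
mmmmmmdbbBdSBB ⇒ mmmmmmdbbmdSBB   [B ::= m]
mmmmmmdbbmdSBB ⇒ mmmmmmdbbmddBB   [S ::= d]
mmmmmmdbbmddBB ⇒ mmmmmmdbbmddmB   [B ::= m]
mmmmmmdbbmddmB ⇒ mmmmmmdbbmddmm   [B ::= m]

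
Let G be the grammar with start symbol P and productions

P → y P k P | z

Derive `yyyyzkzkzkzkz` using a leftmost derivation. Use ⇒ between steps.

P ⇒ yPkP   [P → y P k P]
yPkP ⇒ yyPkPkP   [P → y P k P]
yyPkPkP ⇒ yyyPkPkPkP   [P → y P k P]
yyyPkPkPkP ⇒ yyyyPkPkPkPkP   [P → y P k P]
yyyyPkPkPkPkP ⇒ yyyyzkPkPkPkP   [P → z]
yyyyzkPkPkPkP ⇒ yyyyzkzkPkPkP   [P → z]
yyyyzkzkPkPkP ⇒ yyyyzkzkzkPkP   [P → z]
yyyyzkzkzkPkP ⇒ yyyyzkzkzkzkP   [P → z]
yyyyzkzkzkzkP ⇒ yyyyzkzkzkzkz   [P → z]

P ⇒ yPkP ⇒ yyPkPkP ⇒ yyyPkPkPkP ⇒ yyyyPkPkPkPkP ⇒ yyyyzkPkPkPkP ⇒ yyyyzkzkPkPkP ⇒ yyyyzkzkzkPkP ⇒ yyyyzkzkzkzkP ⇒ yyyyzkzkzkzkz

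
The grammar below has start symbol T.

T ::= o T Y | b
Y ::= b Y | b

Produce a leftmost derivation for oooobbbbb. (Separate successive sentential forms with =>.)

T=>oTY=>ooTYY=>oooTYYY=>ooooTYYYY=>oooobYYYY=>oooobbYYY=>oooobbbYY=>oooobbbbY=>oooobbbbb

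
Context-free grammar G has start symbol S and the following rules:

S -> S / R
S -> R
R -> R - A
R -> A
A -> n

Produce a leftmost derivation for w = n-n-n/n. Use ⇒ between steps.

S ⇒ S/R ⇒ R/R ⇒ R-A/R ⇒ R-A-A/R ⇒ A-A-A/R ⇒ n-A-A/R ⇒ n-n-A/R ⇒ n-n-n/R ⇒ n-n-n/A ⇒ n-n-n/n

S ⇒ S/R   [S -> S / R]
S/R ⇒ R/R   [S -> R]
R/R ⇒ R-A/R   [R -> R - A]
R-A/R ⇒ R-A-A/R   [R -> R - A]
R-A-A/R ⇒ A-A-A/R   [R -> A]
A-A-A/R ⇒ n-A-A/R   [A -> n]
n-A-A/R ⇒ n-n-A/R   [A -> n]
n-n-A/R ⇒ n-n-n/R   [A -> n]
n-n-n/R ⇒ n-n-n/A   [R -> A]
n-n-n/A ⇒ n-n-n/n   [A -> n]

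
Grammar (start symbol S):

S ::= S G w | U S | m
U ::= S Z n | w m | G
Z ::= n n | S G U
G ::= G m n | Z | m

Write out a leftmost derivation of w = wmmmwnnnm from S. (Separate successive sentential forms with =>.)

S => US   [S ::= U S]
US => SZnS   [U ::= S Z n]
SZnS => SGwZnS   [S ::= S G w]
SGwZnS => USGwZnS   [S ::= U S]
USGwZnS => wmSGwZnS   [U ::= w m]
wmSGwZnS => wmmGwZnS   [S ::= m]
wmmGwZnS => wmmmwZnS   [G ::= m]
wmmmwZnS => wmmmwnnnS   [Z ::= n n]
wmmmwnnnS => wmmmwnnnm   [S ::= m]

S => US => SZnS => SGwZnS => USGwZnS => wmSGwZnS => wmmGwZnS => wmmmwZnS => wmmmwnnnS => wmmmwnnnm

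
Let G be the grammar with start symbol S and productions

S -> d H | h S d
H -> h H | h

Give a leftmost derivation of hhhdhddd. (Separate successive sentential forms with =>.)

S => hSd => hhSdd => hhhSddd => hhhdHddd => hhhdhddd

S => hSd   [S -> h S d]
hSd => hhSdd   [S -> h S d]
hhSdd => hhhSddd   [S -> h S d]
hhhSddd => hhhdHddd   [S -> d H]
hhhdHddd => hhhdhddd   [H -> h]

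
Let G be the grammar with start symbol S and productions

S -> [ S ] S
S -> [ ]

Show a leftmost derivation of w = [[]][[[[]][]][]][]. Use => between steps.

S => [S]S   [S -> [ S ] S]
[S]S => [[]]S   [S -> [ ]]
[[]]S => [[]][S]S   [S -> [ S ] S]
[[]][S]S => [[]][[S]S]S   [S -> [ S ] S]
[[]][[S]S]S => [[]][[[S]S]S]S   [S -> [ S ] S]
[[]][[[S]S]S]S => [[]][[[[]]S]S]S   [S -> [ ]]
[[]][[[[]]S]S]S => [[]][[[[]][]]S]S   [S -> [ ]]
[[]][[[[]][]]S]S => [[]][[[[]][]][]]S   [S -> [ ]]
[[]][[[[]][]][]]S => [[]][[[[]][]][]][]   [S -> [ ]]

S => [S]S => [[]]S => [[]][S]S => [[]][[S]S]S => [[]][[[S]S]S]S => [[]][[[[]]S]S]S => [[]][[[[]][]]S]S => [[]][[[[]][]][]]S => [[]][[[[]][]][]][]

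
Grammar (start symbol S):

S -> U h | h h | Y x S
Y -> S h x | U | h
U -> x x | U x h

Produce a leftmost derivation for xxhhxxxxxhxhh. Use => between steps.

S => YxS   [S -> Y x S]
YxS => ShxxS   [Y -> S h x]
ShxxS => UhhxxS   [S -> U h]
UhhxxS => xxhhxxS   [U -> x x]
xxhhxxS => xxhhxxUh   [S -> U h]
xxhhxxUh => xxhhxxUxhh   [U -> U x h]
xxhhxxUxhh => xxhhxxUxhxhh   [U -> U x h]
xxhhxxUxhxhh => xxhhxxxxxhxhh   [U -> x x]

S=>YxS=>ShxxS=>UhhxxS=>xxhhxxS=>xxhhxxUh=>xxhhxxUxhh=>xxhhxxUxhxhh=>xxhhxxxxxhxhh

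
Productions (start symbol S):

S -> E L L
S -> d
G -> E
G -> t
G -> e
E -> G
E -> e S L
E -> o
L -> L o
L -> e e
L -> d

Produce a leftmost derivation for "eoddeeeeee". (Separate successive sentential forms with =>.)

S => ELL   [S -> E L L]
ELL => eSLLL   [E -> e S L]
eSLLL => eELLLLL   [S -> E L L]
eELLLLL => eoLLLLL   [E -> o]
eoLLLLL => eodLLLL   [L -> d]
eodLLLL => eoddLLL   [L -> d]
eoddLLL => eoddeeLL   [L -> e e]
eoddeeLL => eoddeeeeL   [L -> e e]
eoddeeeeL => eoddeeeeee   [L -> e e]

S=>ELL=>eSLLL=>eELLLLL=>eoLLLLL=>eodLLLL=>eoddLLL=>eoddeeLL=>eoddeeeeL=>eoddeeeeee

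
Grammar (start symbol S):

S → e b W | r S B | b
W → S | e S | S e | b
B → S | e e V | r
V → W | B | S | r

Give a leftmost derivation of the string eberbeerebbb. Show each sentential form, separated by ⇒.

S⇒ebW⇒ebeS⇒eberSB⇒eberbB⇒eberbeeV⇒eberbeeS⇒eberbeerSB⇒eberbeerebWB⇒eberbeerebSB⇒eberbeerebbB⇒eberbeerebbS⇒eberbeerebbb

S ⇒ ebW   [S → e b W]
ebW ⇒ ebeS   [W → e S]
ebeS ⇒ eberSB   [S → r S B]
eberSB ⇒ eberbB   [S → b]
eberbB ⇒ eberbeeV   [B → e e V]
eberbeeV ⇒ eberbeeS   [V → S]
eberbeeS ⇒ eberbeerSB   [S → r S B]
eberbeerSB ⇒ eberbeerebWB   [S → e b W]
eberbeerebWB ⇒ eberbeerebSB   [W → S]
eberbeerebSB ⇒ eberbeerebbB   [S → b]
eberbeerebbB ⇒ eberbeerebbS   [B → S]
eberbeerebbS ⇒ eberbeerebbb   [S → b]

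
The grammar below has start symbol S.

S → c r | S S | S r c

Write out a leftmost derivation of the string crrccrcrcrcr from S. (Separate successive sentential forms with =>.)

S => SS   [S → S S]
SS => SSS   [S → S S]
SSS => SSSS   [S → S S]
SSSS => SSSSS   [S → S S]
SSSSS => SrcSSSS   [S → S r c]
SrcSSSS => crrcSSSS   [S → c r]
crrcSSSS => crrccrSSS   [S → c r]
crrccrSSS => crrccrcrSS   [S → c r]
crrccrcrSS => crrccrcrcrS   [S → c r]
crrccrcrcrS => crrccrcrcrcr   [S → c r]

S=>SS=>SSS=>SSSS=>SSSSS=>SrcSSSS=>crrcSSSS=>crrccrSSS=>crrccrcrSS=>crrccrcrcrS=>crrccrcrcrcr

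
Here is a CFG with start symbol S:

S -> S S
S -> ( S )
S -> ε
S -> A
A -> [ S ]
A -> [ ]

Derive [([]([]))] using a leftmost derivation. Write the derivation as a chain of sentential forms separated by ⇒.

S⇒A⇒[S]⇒[(S)]⇒[(SS)]⇒[(AS)]⇒[([]S)]⇒[([](S))]⇒[([](SS))]⇒[([](AS))]⇒[([]([S]S))]⇒[([]([]S))]⇒[([]([]))]

S ⇒ A   [S -> A]
A ⇒ [S]   [A -> [ S ]]
[S] ⇒ [(S)]   [S -> ( S )]
[(S)] ⇒ [(SS)]   [S -> S S]
[(SS)] ⇒ [(AS)]   [S -> A]
[(AS)] ⇒ [([]S)]   [A -> [ ]]
[([]S)] ⇒ [([](S))]   [S -> ( S )]
[([](S))] ⇒ [([](SS))]   [S -> S S]
[([](SS))] ⇒ [([](AS))]   [S -> A]
[([](AS))] ⇒ [([]([S]S))]   [A -> [ S ]]
[([]([S]S))] ⇒ [([]([]S))]   [S -> ε]
[([]([]S))] ⇒ [([]([]))]   [S -> ε]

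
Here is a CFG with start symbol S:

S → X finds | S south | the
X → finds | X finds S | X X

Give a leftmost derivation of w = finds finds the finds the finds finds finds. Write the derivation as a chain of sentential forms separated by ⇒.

S ⇒ X finds ⇒ X X finds ⇒ X X X finds ⇒ X finds S X X finds ⇒ X finds S finds S X X finds ⇒ finds finds S finds S X X finds ⇒ finds finds the finds S X X finds ⇒ finds finds the finds the X X finds ⇒ finds finds the finds the finds X finds ⇒ finds finds the finds the finds finds finds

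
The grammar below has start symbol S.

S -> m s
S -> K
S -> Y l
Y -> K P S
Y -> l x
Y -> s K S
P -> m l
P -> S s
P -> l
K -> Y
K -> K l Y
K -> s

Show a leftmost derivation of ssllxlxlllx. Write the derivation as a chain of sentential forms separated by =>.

S => K   [S -> K]
K => KlY   [K -> K l Y]
KlY => YlY   [K -> Y]
YlY => sKSlY   [Y -> s K S]
sKSlY => sKlYSlY   [K -> K l Y]
sKlYSlY => sslYSlY   [K -> s]
sslYSlY => ssllxSlY   [Y -> l x]
ssllxSlY => ssllxYllY   [S -> Y l]
ssllxYllY => ssllxlxllY   [Y -> l x]
ssllxlxllY => ssllxlxlllx   [Y -> l x]

S => K => KlY => YlY => sKSlY => sKlYSlY => sslYSlY => ssllxSlY => ssllxYllY => ssllxlxllY => ssllxlxlllx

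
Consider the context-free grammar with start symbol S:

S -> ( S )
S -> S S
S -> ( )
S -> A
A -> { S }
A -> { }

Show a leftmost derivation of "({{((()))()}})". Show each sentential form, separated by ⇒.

S ⇒ (S) ⇒ (A) ⇒ ({S}) ⇒ ({A}) ⇒ ({{S}}) ⇒ ({{SS}}) ⇒ ({{(S)S}}) ⇒ ({{((S))S}}) ⇒ ({{((()))S}}) ⇒ ({{((()))()}})

S ⇒ (S)   [S -> ( S )]
(S) ⇒ (A)   [S -> A]
(A) ⇒ ({S})   [A -> { S }]
({S}) ⇒ ({A})   [S -> A]
({A}) ⇒ ({{S}})   [A -> { S }]
({{S}}) ⇒ ({{SS}})   [S -> S S]
({{SS}}) ⇒ ({{(S)S}})   [S -> ( S )]
({{(S)S}}) ⇒ ({{((S))S}})   [S -> ( S )]
({{((S))S}}) ⇒ ({{((()))S}})   [S -> ( )]
({{((()))S}}) ⇒ ({{((()))()}})   [S -> ( )]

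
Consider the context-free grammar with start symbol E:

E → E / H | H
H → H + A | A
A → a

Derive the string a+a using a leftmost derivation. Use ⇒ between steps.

E ⇒ H ⇒ H+A ⇒ A+A ⇒ a+A ⇒ a+a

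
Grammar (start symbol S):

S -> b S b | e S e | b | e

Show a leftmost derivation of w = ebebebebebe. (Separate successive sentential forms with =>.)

S => eSe => ebSbe => ebeSebe => ebebSbebe => ebebeSebebe => ebebebebebe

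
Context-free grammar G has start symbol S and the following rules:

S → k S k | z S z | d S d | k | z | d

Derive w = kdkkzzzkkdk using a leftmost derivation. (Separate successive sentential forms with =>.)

S => kSk   [S → k S k]
kSk => kdSdk   [S → d S d]
kdSdk => kdkSkdk   [S → k S k]
kdkSkdk => kdkkSkkdk   [S → k S k]
kdkkSkkdk => kdkkzSzkkdk   [S → z S z]
kdkkzSzkkdk => kdkkzzzkkdk   [S → z]

S=>kSk=>kdSdk=>kdkSkdk=>kdkkSkkdk=>kdkkzSzkkdk=>kdkkzzzkkdk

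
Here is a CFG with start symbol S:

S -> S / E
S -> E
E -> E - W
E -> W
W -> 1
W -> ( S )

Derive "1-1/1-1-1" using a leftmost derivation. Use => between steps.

S => S/E   [S -> S / E]
S/E => E/E   [S -> E]
E/E => E-W/E   [E -> E - W]
E-W/E => W-W/E   [E -> W]
W-W/E => 1-W/E   [W -> 1]
1-W/E => 1-1/E   [W -> 1]
1-1/E => 1-1/E-W   [E -> E - W]
1-1/E-W => 1-1/E-W-W   [E -> E - W]
1-1/E-W-W => 1-1/W-W-W   [E -> W]
1-1/W-W-W => 1-1/1-W-W   [W -> 1]
1-1/1-W-W => 1-1/1-1-W   [W -> 1]
1-1/1-1-W => 1-1/1-1-1   [W -> 1]

S=>S/E=>E/E=>E-W/E=>W-W/E=>1-W/E=>1-1/E=>1-1/E-W=>1-1/E-W-W=>1-1/W-W-W=>1-1/1-W-W=>1-1/1-1-W=>1-1/1-1-1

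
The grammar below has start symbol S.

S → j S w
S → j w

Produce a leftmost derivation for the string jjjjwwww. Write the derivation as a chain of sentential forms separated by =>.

S => jSw => jjSww => jjjSwww => jjjjwwww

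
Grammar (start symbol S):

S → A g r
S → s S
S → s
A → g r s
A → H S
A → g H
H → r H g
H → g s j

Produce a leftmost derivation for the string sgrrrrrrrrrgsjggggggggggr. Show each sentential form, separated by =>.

S => sS => sAgr => sgHgr => sgrHggr => sgrrHgggr => sgrrrHggggr => sgrrrrHgggggr => sgrrrrrHggggggr => sgrrrrrrHgggggggr => sgrrrrrrrHggggggggr => sgrrrrrrrrHgggggggggr => sgrrrrrrrrrHggggggggggr => sgrrrrrrrrrgsjggggggggggr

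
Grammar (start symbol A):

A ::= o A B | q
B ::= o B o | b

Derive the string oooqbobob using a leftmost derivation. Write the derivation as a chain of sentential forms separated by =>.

A => oAB => ooABB => oooABBB => oooqBBB => oooqbBB => oooqboBoB => oooqboboB => oooqbobob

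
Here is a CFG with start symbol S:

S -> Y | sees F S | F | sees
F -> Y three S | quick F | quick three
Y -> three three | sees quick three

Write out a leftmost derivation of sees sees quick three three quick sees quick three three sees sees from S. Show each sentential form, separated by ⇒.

S ⇒ sees F S ⇒ sees Y three S S ⇒ sees sees quick three three S S ⇒ sees sees quick three three F S ⇒ sees sees quick three three quick F S ⇒ sees sees quick three three quick Y three S S ⇒ sees sees quick three three quick sees quick three three S S ⇒ sees sees quick three three quick sees quick three three sees S ⇒ sees sees quick three three quick sees quick three three sees sees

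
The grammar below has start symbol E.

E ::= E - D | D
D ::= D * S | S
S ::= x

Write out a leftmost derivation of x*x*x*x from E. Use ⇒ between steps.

E ⇒ D   [E ::= D]
D ⇒ D*S   [D ::= D * S]
D*S ⇒ D*S*S   [D ::= D * S]
D*S*S ⇒ D*S*S*S   [D ::= D * S]
D*S*S*S ⇒ S*S*S*S   [D ::= S]
S*S*S*S ⇒ x*S*S*S   [S ::= x]
x*S*S*S ⇒ x*x*S*S   [S ::= x]
x*x*S*S ⇒ x*x*x*S   [S ::= x]
x*x*x*S ⇒ x*x*x*x   [S ::= x]

E ⇒ D ⇒ D*S ⇒ D*S*S ⇒ D*S*S*S ⇒ S*S*S*S ⇒ x*S*S*S ⇒ x*x*S*S ⇒ x*x*x*S ⇒ x*x*x*x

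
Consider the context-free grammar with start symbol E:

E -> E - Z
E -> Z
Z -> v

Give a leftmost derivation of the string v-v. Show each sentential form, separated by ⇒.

E ⇒ E-Z ⇒ Z-Z ⇒ v-Z ⇒ v-v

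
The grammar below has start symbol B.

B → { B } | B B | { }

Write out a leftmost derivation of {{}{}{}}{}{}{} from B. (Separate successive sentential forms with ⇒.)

B ⇒ BB ⇒ BBB ⇒ BBBB ⇒ {B}BBB ⇒ {BB}BBB ⇒ {BBB}BBB ⇒ {{}BB}BBB ⇒ {{}{}B}BBB ⇒ {{}{}{}}BBB ⇒ {{}{}{}}{}BB ⇒ {{}{}{}}{}{}B ⇒ {{}{}{}}{}{}{}

B ⇒ BB   [B → B B]
BB ⇒ BBB   [B → B B]
BBB ⇒ BBBB   [B → B B]
BBBB ⇒ {B}BBB   [B → { B }]
{B}BBB ⇒ {BB}BBB   [B → B B]
{BB}BBB ⇒ {BBB}BBB   [B → B B]
{BBB}BBB ⇒ {{}BB}BBB   [B → { }]
{{}BB}BBB ⇒ {{}{}B}BBB   [B → { }]
{{}{}B}BBB ⇒ {{}{}{}}BBB   [B → { }]
{{}{}{}}BBB ⇒ {{}{}{}}{}BB   [B → { }]
{{}{}{}}{}BB ⇒ {{}{}{}}{}{}B   [B → { }]
{{}{}{}}{}{}B ⇒ {{}{}{}}{}{}{}   [B → { }]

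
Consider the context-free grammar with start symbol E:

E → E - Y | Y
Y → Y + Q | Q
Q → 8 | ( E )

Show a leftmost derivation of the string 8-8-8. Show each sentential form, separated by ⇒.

E ⇒ E-Y ⇒ E-Y-Y ⇒ Y-Y-Y ⇒ Q-Y-Y ⇒ 8-Y-Y ⇒ 8-Q-Y ⇒ 8-8-Y ⇒ 8-8-Q ⇒ 8-8-8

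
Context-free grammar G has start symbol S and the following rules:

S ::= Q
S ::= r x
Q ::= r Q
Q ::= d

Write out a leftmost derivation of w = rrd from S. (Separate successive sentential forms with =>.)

S=>Q=>rQ=>rrQ=>rrd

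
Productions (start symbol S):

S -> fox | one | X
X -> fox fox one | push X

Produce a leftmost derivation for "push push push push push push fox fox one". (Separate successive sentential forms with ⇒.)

S ⇒ X ⇒ push X ⇒ push push X ⇒ push push push X ⇒ push push push push X ⇒ push push push push push X ⇒ push push push push push push X ⇒ push push push push push push fox fox one

S ⇒ X   [S -> X]
X ⇒ push X   [X -> push X]
push X ⇒ push push X   [X -> push X]
push push X ⇒ push push push X   [X -> push X]
push push push X ⇒ push push push push X   [X -> push X]
push push push push X ⇒ push push push push push X   [X -> push X]
push push push push push X ⇒ push push push push push push X   [X -> push X]
push push push push push push X ⇒ push push push push push push fox fox one   [X -> fox fox one]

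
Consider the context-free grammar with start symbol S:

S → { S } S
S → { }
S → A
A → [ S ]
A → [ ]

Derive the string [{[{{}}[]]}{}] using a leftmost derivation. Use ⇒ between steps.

S ⇒ A   [S → A]
A ⇒ [S]   [A → [ S ]]
[S] ⇒ [{S}S]   [S → { S } S]
[{S}S] ⇒ [{A}S]   [S → A]
[{A}S] ⇒ [{[S]}S]   [A → [ S ]]
[{[S]}S] ⇒ [{[{S}S]}S]   [S → { S } S]
[{[{S}S]}S] ⇒ [{[{{}}S]}S]   [S → { }]
[{[{{}}S]}S] ⇒ [{[{{}}A]}S]   [S → A]
[{[{{}}A]}S] ⇒ [{[{{}}[]]}S]   [A → [ ]]
[{[{{}}[]]}S] ⇒ [{[{{}}[]]}{}]   [S → { }]

S ⇒ A ⇒ [S] ⇒ [{S}S] ⇒ [{A}S] ⇒ [{[S]}S] ⇒ [{[{S}S]}S] ⇒ [{[{{}}S]}S] ⇒ [{[{{}}A]}S] ⇒ [{[{{}}[]]}S] ⇒ [{[{{}}[]]}{}]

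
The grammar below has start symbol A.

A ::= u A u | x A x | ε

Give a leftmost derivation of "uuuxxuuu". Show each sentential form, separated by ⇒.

A ⇒ uAu ⇒ uuAuu ⇒ uuuAuuu ⇒ uuuxAxuuu ⇒ uuuxxuuu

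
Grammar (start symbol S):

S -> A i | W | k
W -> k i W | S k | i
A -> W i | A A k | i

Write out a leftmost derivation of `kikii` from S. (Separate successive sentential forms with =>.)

S => W   [S -> W]
W => kiW   [W -> k i W]
kiW => kikiW   [W -> k i W]
kikiW => kikii   [W -> i]

S => W => kiW => kikiW => kikii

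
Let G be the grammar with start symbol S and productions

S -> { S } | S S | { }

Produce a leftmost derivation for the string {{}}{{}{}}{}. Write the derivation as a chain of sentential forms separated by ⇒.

S⇒SS⇒SSS⇒{S}SS⇒{{}}SS⇒{{}}{S}S⇒{{}}{SS}S⇒{{}}{{}S}S⇒{{}}{{}{}}S⇒{{}}{{}{}}{}

S ⇒ SS   [S -> S S]
SS ⇒ SSS   [S -> S S]
SSS ⇒ {S}SS   [S -> { S }]
{S}SS ⇒ {{}}SS   [S -> { }]
{{}}SS ⇒ {{}}{S}S   [S -> { S }]
{{}}{S}S ⇒ {{}}{SS}S   [S -> S S]
{{}}{SS}S ⇒ {{}}{{}S}S   [S -> { }]
{{}}{{}S}S ⇒ {{}}{{}{}}S   [S -> { }]
{{}}{{}{}}S ⇒ {{}}{{}{}}{}   [S -> { }]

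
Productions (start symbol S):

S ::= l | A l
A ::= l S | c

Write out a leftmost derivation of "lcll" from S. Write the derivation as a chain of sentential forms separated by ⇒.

S ⇒ Al   [S ::= A l]
Al ⇒ lSl   [A ::= l S]
lSl ⇒ lAll   [S ::= A l]
lAll ⇒ lcll   [A ::= c]

S⇒Al⇒lSl⇒lAll⇒lcll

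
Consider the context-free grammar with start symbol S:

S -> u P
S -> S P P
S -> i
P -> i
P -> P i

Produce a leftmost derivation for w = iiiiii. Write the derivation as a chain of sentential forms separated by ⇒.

S ⇒ SPP   [S -> S P P]
SPP ⇒ iPP   [S -> i]
iPP ⇒ iiP   [P -> i]
iiP ⇒ iiPi   [P -> P i]
iiPi ⇒ iiPii   [P -> P i]
iiPii ⇒ iiPiii   [P -> P i]
iiPiii ⇒ iiiiii   [P -> i]

S ⇒ SPP ⇒ iPP ⇒ iiP ⇒ iiPi ⇒ iiPii ⇒ iiPiii ⇒ iiiiii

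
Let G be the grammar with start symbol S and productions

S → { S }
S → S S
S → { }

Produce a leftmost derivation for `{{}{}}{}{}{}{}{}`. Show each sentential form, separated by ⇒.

S⇒SS⇒SSS⇒SSSS⇒SSSSS⇒SSSSSS⇒{S}SSSSS⇒{SS}SSSSS⇒{{}S}SSSSS⇒{{}{}}SSSSS⇒{{}{}}{}SSSS⇒{{}{}}{}{}SSS⇒{{}{}}{}{}{}SS⇒{{}{}}{}{}{}{}S⇒{{}{}}{}{}{}{}{}

S ⇒ SS   [S → S S]
SS ⇒ SSS   [S → S S]
SSS ⇒ SSSS   [S → S S]
SSSS ⇒ SSSSS   [S → S S]
SSSSS ⇒ SSSSSS   [S → S S]
SSSSSS ⇒ {S}SSSSS   [S → { S }]
{S}SSSSS ⇒ {SS}SSSSS   [S → S S]
{SS}SSSSS ⇒ {{}S}SSSSS   [S → { }]
{{}S}SSSSS ⇒ {{}{}}SSSSS   [S → { }]
{{}{}}SSSSS ⇒ {{}{}}{}SSSS   [S → { }]
{{}{}}{}SSSS ⇒ {{}{}}{}{}SSS   [S → { }]
{{}{}}{}{}SSS ⇒ {{}{}}{}{}{}SS   [S → { }]
{{}{}}{}{}{}SS ⇒ {{}{}}{}{}{}{}S   [S → { }]
{{}{}}{}{}{}{}S ⇒ {{}{}}{}{}{}{}{}   [S → { }]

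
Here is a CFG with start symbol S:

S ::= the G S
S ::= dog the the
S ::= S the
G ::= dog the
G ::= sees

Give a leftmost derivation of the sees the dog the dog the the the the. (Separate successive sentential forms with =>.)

S => S the   [S ::= S the]
S the => S the the   [S ::= S the]
S the the => the G S the the   [S ::= the G S]
the G S the the => the sees S the the   [G ::= sees]
the sees S the the => the sees the G S the the   [S ::= the G S]
the sees the G S the the => the sees the dog the S the the   [G ::= dog the]
the sees the dog the S the the => the sees the dog the dog the the the the   [S ::= dog the the]

S => S the => S the the => the G S the the => the sees S the the => the sees the G S the the => the sees the dog the S the the => the sees the dog the dog the the the the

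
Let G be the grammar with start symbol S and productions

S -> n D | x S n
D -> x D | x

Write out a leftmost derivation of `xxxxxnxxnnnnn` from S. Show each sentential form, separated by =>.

S => xSn => xxSnn => xxxSnnn => xxxxSnnnn => xxxxxSnnnnn => xxxxxnDnnnnn => xxxxxnxDnnnnn => xxxxxnxxnnnnn

S => xSn   [S -> x S n]
xSn => xxSnn   [S -> x S n]
xxSnn => xxxSnnn   [S -> x S n]
xxxSnnn => xxxxSnnnn   [S -> x S n]
xxxxSnnnn => xxxxxSnnnnn   [S -> x S n]
xxxxxSnnnnn => xxxxxnDnnnnn   [S -> n D]
xxxxxnDnnnnn => xxxxxnxDnnnnn   [D -> x D]
xxxxxnxDnnnnn => xxxxxnxxnnnnn   [D -> x]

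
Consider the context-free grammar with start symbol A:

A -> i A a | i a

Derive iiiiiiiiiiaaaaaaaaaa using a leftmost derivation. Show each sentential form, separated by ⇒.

A ⇒ iAa ⇒ iiAaa ⇒ iiiAaaa ⇒ iiiiAaaaa ⇒ iiiiiAaaaaa ⇒ iiiiiiAaaaaaa ⇒ iiiiiiiAaaaaaaa ⇒ iiiiiiiiAaaaaaaaa ⇒ iiiiiiiiiAaaaaaaaaa ⇒ iiiiiiiiiiaaaaaaaaaa

A ⇒ iAa   [A -> i A a]
iAa ⇒ iiAaa   [A -> i A a]
iiAaa ⇒ iiiAaaa   [A -> i A a]
iiiAaaa ⇒ iiiiAaaaa   [A -> i A a]
iiiiAaaaa ⇒ iiiiiAaaaaa   [A -> i A a]
iiiiiAaaaaa ⇒ iiiiiiAaaaaaa   [A -> i A a]
iiiiiiAaaaaaa ⇒ iiiiiiiAaaaaaaa   [A -> i A a]
iiiiiiiAaaaaaaa ⇒ iiiiiiiiAaaaaaaaa   [A -> i A a]
iiiiiiiiAaaaaaaaa ⇒ iiiiiiiiiAaaaaaaaaa   [A -> i A a]
iiiiiiiiiAaaaaaaaaa ⇒ iiiiiiiiiiaaaaaaaaaa   [A -> i a]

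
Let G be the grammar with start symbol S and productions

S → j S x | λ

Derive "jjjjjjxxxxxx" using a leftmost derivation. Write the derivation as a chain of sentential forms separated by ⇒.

S⇒jSx⇒jjSxx⇒jjjSxxx⇒jjjjSxxxx⇒jjjjjSxxxxx⇒jjjjjjSxxxxxx⇒jjjjjjxxxxxx

S ⇒ jSx   [S → j S x]
jSx ⇒ jjSxx   [S → j S x]
jjSxx ⇒ jjjSxxx   [S → j S x]
jjjSxxx ⇒ jjjjSxxxx   [S → j S x]
jjjjSxxxx ⇒ jjjjjSxxxxx   [S → j S x]
jjjjjSxxxxx ⇒ jjjjjjSxxxxxx   [S → j S x]
jjjjjjSxxxxxx ⇒ jjjjjjxxxxxx   [S → λ]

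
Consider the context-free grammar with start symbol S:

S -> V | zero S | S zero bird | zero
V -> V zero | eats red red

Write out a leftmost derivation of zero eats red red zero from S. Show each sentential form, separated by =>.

S => zero S => zero V => zero V zero => zero eats red red zero

S => zero S   [S -> zero S]
zero S => zero V   [S -> V]
zero V => zero V zero   [V -> V zero]
zero V zero => zero eats red red zero   [V -> eats red red]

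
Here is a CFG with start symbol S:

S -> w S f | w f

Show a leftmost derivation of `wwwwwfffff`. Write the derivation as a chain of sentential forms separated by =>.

S=>wSf=>wwSff=>wwwSfff=>wwwwSffff=>wwwwwfffff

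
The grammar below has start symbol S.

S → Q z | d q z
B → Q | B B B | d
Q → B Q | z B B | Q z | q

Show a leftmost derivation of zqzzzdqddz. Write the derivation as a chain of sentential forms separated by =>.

S=>Qz=>zBBz=>zQBz=>zQzBz=>zQzzBz=>zqzzBz=>zqzzQz=>zqzzzBBz=>zqzzzBBBBz=>zqzzzdBBBz=>zqzzzdQBBz=>zqzzzdqBBz=>zqzzzdqdBz=>zqzzzdqddz

S => Qz   [S → Q z]
Qz => zBBz   [Q → z B B]
zBBz => zQBz   [B → Q]
zQBz => zQzBz   [Q → Q z]
zQzBz => zQzzBz   [Q → Q z]
zQzzBz => zqzzBz   [Q → q]
zqzzBz => zqzzQz   [B → Q]
zqzzQz => zqzzzBBz   [Q → z B B]
zqzzzBBz => zqzzzBBBBz   [B → B B B]
zqzzzBBBBz => zqzzzdBBBz   [B → d]
zqzzzdBBBz => zqzzzdQBBz   [B → Q]
zqzzzdQBBz => zqzzzdqBBz   [Q → q]
zqzzzdqBBz => zqzzzdqdBz   [B → d]
zqzzzdqdBz => zqzzzdqddz   [B → d]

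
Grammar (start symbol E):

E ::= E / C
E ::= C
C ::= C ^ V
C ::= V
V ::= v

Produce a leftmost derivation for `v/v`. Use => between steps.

E => E/C => C/C => V/C => v/C => v/V => v/v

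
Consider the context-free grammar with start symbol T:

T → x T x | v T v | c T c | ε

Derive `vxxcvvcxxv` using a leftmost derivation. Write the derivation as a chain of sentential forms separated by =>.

T => vTv   [T → v T v]
vTv => vxTxv   [T → x T x]
vxTxv => vxxTxxv   [T → x T x]
vxxTxxv => vxxcTcxxv   [T → c T c]
vxxcTcxxv => vxxcvTvcxxv   [T → v T v]
vxxcvTvcxxv => vxxcvvcxxv   [T → ε]

T => vTv => vxTxv => vxxTxxv => vxxcTcxxv => vxxcvTvcxxv => vxxcvvcxxv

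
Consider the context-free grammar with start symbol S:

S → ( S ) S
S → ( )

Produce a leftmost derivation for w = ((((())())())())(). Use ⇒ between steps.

S ⇒ (S)S   [S → ( S ) S]
(S)S ⇒ ((S)S)S   [S → ( S ) S]
((S)S)S ⇒ (((S)S)S)S   [S → ( S ) S]
(((S)S)S)S ⇒ ((((S)S)S)S)S   [S → ( S ) S]
((((S)S)S)S)S ⇒ ((((())S)S)S)S   [S → ( )]
((((())S)S)S)S ⇒ ((((())())S)S)S   [S → ( )]
((((())())S)S)S ⇒ ((((())())())S)S   [S → ( )]
((((())())())S)S ⇒ ((((())())())())S   [S → ( )]
((((())())())())S ⇒ ((((())())())())()   [S → ( )]

S⇒(S)S⇒((S)S)S⇒(((S)S)S)S⇒((((S)S)S)S)S⇒((((())S)S)S)S⇒((((())())S)S)S⇒((((())())())S)S⇒((((())())())())S⇒((((())())())())()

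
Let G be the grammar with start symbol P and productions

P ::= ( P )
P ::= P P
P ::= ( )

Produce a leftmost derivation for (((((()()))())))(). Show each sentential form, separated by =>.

P=>PP=>(P)P=>((P))P=>(((P)))P=>(((PP)))P=>((((P)P)))P=>(((((P))P)))P=>(((((PP))P)))P=>(((((()P))P)))P=>(((((()()))P)))P=>(((((()()))())))P=>(((((()()))())))()

P => PP   [P ::= P P]
PP => (P)P   [P ::= ( P )]
(P)P => ((P))P   [P ::= ( P )]
((P))P => (((P)))P   [P ::= ( P )]
(((P)))P => (((PP)))P   [P ::= P P]
(((PP)))P => ((((P)P)))P   [P ::= ( P )]
((((P)P)))P => (((((P))P)))P   [P ::= ( P )]
(((((P))P)))P => (((((PP))P)))P   [P ::= P P]
(((((PP))P)))P => (((((()P))P)))P   [P ::= ( )]
(((((()P))P)))P => (((((()()))P)))P   [P ::= ( )]
(((((()()))P)))P => (((((()()))())))P   [P ::= ( )]
(((((()()))())))P => (((((()()))())))()   [P ::= ( )]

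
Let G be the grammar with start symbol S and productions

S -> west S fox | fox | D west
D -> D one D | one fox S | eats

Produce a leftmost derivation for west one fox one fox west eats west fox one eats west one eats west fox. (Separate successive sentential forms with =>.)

S => west S fox   [S -> west S fox]
west S fox => west D west fox   [S -> D west]
west D west fox => west D one D west fox   [D -> D one D]
west D one D west fox => west one fox S one D west fox   [D -> one fox S]
west one fox S one D west fox => west one fox D west one D west fox   [S -> D west]
west one fox D west one D west fox => west one fox D one D west one D west fox   [D -> D one D]
west one fox D one D west one D west fox => west one fox one fox S one D west one D west fox   [D -> one fox S]
west one fox one fox S one D west one D west fox => west one fox one fox west S fox one D west one D west fox   [S -> west S fox]
west one fox one fox west S fox one D west one D west fox => west one fox one fox west D west fox one D west one D west fox   [S -> D west]
west one fox one fox west D west fox one D west one D west fox => west one fox one fox west eats west fox one D west one D west fox   [D -> eats]
west one fox one fox west eats west fox one D west one D west fox => west one fox one fox west eats west fox one eats west one D west fox   [D -> eats]
west one fox one fox west eats west fox one eats west one D west fox => west one fox one fox west eats west fox one eats west one eats west fox   [D -> eats]

S => west S fox => west D west fox => west D one D west fox => west one fox S one D west fox => west one fox D west one D west fox => west one fox D one D west one D west fox => west one fox one fox S one D west one D west fox => west one fox one fox west S fox one D west one D west fox => west one fox one fox west D west fox one D west one D west fox => west one fox one fox west eats west fox one D west one D west fox => west one fox one fox west eats west fox one eats west one D west fox => west one fox one fox west eats west fox one eats west one eats west fox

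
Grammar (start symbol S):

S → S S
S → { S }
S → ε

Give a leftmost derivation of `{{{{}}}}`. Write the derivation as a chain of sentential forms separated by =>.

S => SS => {S}S => {{S}}S => {{{S}}}S => {{{SS}}}S => {{{{S}S}}}S => {{{{}S}}}S => {{{{}}}}S => {{{{}}}}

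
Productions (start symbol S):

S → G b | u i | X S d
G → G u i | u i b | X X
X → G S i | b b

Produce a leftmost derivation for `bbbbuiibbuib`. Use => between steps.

S => Gb   [S → G b]
Gb => Guib   [G → G u i]
Guib => XXuib   [G → X X]
XXuib => GSiXuib   [X → G S i]
GSiXuib => XXSiXuib   [G → X X]
XXSiXuib => bbXSiXuib   [X → b b]
bbXSiXuib => bbbbSiXuib   [X → b b]
bbbbSiXuib => bbbbuiiXuib   [S → u i]
bbbbuiiXuib => bbbbuiibbuib   [X → b b]

S=>Gb=>Guib=>XXuib=>GSiXuib=>XXSiXuib=>bbXSiXuib=>bbbbSiXuib=>bbbbuiiXuib=>bbbbuiibbuib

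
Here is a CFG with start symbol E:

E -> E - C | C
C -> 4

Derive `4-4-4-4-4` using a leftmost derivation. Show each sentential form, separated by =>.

E => E-C   [E -> E - C]
E-C => E-C-C   [E -> E - C]
E-C-C => E-C-C-C   [E -> E - C]
E-C-C-C => E-C-C-C-C   [E -> E - C]
E-C-C-C-C => C-C-C-C-C   [E -> C]
C-C-C-C-C => 4-C-C-C-C   [C -> 4]
4-C-C-C-C => 4-4-C-C-C   [C -> 4]
4-4-C-C-C => 4-4-4-C-C   [C -> 4]
4-4-4-C-C => 4-4-4-4-C   [C -> 4]
4-4-4-4-C => 4-4-4-4-4   [C -> 4]

E => E-C => E-C-C => E-C-C-C => E-C-C-C-C => C-C-C-C-C => 4-C-C-C-C => 4-4-C-C-C => 4-4-4-C-C => 4-4-4-4-C => 4-4-4-4-4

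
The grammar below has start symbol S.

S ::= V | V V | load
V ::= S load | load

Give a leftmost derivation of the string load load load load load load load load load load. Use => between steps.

S => V V   [S ::= V V]
V V => S load V   [V ::= S load]
S load V => load load V   [S ::= load]
load load V => load load S load   [V ::= S load]
load load S load => load load V V load   [S ::= V V]
load load V V load => load load S load V load   [V ::= S load]
load load S load V load => load load V V load V load   [S ::= V V]
load load V V load V load => load load load V load V load   [V ::= load]
load load load V load V load => load load load S load load V load   [V ::= S load]
load load load S load load V load => load load load load load load V load   [S ::= load]
load load load load load load V load => load load load load load load S load load   [V ::= S load]
load load load load load load S load load => load load load load load load V V load load   [S ::= V V]
load load load load load load V V load load => load load load load load load load V load load   [V ::= load]
load load load load load load load V load load => load load load load load load load load load load   [V ::= load]

S => V V => S load V => load load V => load load S load => load load V V load => load load S load V load => load load V V load V load => load load load V load V load => load load load S load load V load => load load load load load load V load => load load load load load load S load load => load load load load load load V V load load => load load load load load load load V load load => load load load load load load load load load load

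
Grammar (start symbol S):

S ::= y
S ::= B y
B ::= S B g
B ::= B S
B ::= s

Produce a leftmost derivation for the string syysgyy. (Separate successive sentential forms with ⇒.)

S ⇒ By   [S ::= B y]
By ⇒ BSy   [B ::= B S]
BSy ⇒ SBgSy   [B ::= S B g]
SBgSy ⇒ ByBgSy   [S ::= B y]
ByBgSy ⇒ BSyBgSy   [B ::= B S]
BSyBgSy ⇒ sSyBgSy   [B ::= s]
sSyBgSy ⇒ syyBgSy   [S ::= y]
syyBgSy ⇒ syysgSy   [B ::= s]
syysgSy ⇒ syysgyy   [S ::= y]

S ⇒ By ⇒ BSy ⇒ SBgSy ⇒ ByBgSy ⇒ BSyBgSy ⇒ sSyBgSy ⇒ syyBgSy ⇒ syysgSy ⇒ syysgyy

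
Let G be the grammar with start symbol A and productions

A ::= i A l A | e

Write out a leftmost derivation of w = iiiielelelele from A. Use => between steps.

A => iAlA => iiAlAlA => iiiAlAlAlA => iiiiAlAlAlAlA => iiiielAlAlAlA => iiiielelAlAlA => iiiielelelAlA => iiiielelelelA => iiiielelelele

A => iAlA   [A ::= i A l A]
iAlA => iiAlAlA   [A ::= i A l A]
iiAlAlA => iiiAlAlAlA   [A ::= i A l A]
iiiAlAlAlA => iiiiAlAlAlAlA   [A ::= i A l A]
iiiiAlAlAlAlA => iiiielAlAlAlA   [A ::= e]
iiiielAlAlAlA => iiiielelAlAlA   [A ::= e]
iiiielelAlAlA => iiiielelelAlA   [A ::= e]
iiiielelelAlA => iiiielelelelA   [A ::= e]
iiiielelelelA => iiiielelelele   [A ::= e]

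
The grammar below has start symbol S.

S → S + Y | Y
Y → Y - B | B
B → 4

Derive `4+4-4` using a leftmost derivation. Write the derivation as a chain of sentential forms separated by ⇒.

S ⇒ S+Y ⇒ Y+Y ⇒ B+Y ⇒ 4+Y ⇒ 4+Y-B ⇒ 4+B-B ⇒ 4+4-B ⇒ 4+4-4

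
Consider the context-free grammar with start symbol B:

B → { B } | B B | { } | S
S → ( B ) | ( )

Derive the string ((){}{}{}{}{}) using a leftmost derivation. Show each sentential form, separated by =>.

B => S => (B) => (BB) => (BBB) => (BBBB) => (BBBBB) => (BBBBBB) => (SBBBBB) => (()BBBBB) => ((){}BBBB) => ((){}{}BBB) => ((){}{}{}BB) => ((){}{}{}{}B) => ((){}{}{}{}{})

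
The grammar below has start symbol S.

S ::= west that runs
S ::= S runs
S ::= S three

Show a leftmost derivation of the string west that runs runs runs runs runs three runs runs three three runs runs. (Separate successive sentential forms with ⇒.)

S ⇒ S runs ⇒ S runs runs ⇒ S three runs runs ⇒ S three three runs runs ⇒ S runs three three runs runs ⇒ S runs runs three three runs runs ⇒ S three runs runs three three runs runs ⇒ S runs three runs runs three three runs runs ⇒ S runs runs three runs runs three three runs runs ⇒ S runs runs runs three runs runs three three runs runs ⇒ S runs runs runs runs three runs runs three three runs runs ⇒ west that runs runs runs runs runs three runs runs three three runs runs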